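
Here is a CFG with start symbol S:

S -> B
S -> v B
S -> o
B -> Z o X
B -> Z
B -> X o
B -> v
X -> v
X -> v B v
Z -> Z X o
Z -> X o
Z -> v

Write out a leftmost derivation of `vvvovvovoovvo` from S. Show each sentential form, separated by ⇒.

S ⇒ B   [S -> B]
B ⇒ Xo   [B -> X o]
Xo ⇒ vBvo   [X -> v B v]
vBvo ⇒ vZoXvo   [B -> Z o X]
vZoXvo ⇒ vZXooXvo   [Z -> Z X o]
vZXooXvo ⇒ vZXoXooXvo   [Z -> Z X o]
vZXoXooXvo ⇒ vvXoXooXvo   [Z -> v]
vvXoXooXvo ⇒ vvvoXooXvo   [X -> v]
vvvoXooXvo ⇒ vvvovBvooXvo   [X -> v B v]
vvvovBvooXvo ⇒ vvvovXovooXvo   [B -> X o]
vvvovXovooXvo ⇒ vvvovvovooXvo   [X -> v]
vvvovvovooXvo ⇒ vvvovvovoovvo   [X -> v]

S⇒B⇒Xo⇒vBvo⇒vZoXvo⇒vZXooXvo⇒vZXoXooXvo⇒vvXoXooXvo⇒vvvoXooXvo⇒vvvovBvooXvo⇒vvvovXovooXvo⇒vvvovvovooXvo⇒vvvovvovoovvo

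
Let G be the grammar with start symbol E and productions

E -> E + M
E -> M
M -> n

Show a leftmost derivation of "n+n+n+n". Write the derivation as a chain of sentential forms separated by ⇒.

E ⇒ E+M ⇒ E+M+M ⇒ E+M+M+M ⇒ M+M+M+M ⇒ n+M+M+M ⇒ n+n+M+M ⇒ n+n+n+M ⇒ n+n+n+n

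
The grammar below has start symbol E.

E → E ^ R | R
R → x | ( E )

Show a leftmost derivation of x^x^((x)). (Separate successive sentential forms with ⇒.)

E ⇒ E^R ⇒ E^R^R ⇒ R^R^R ⇒ x^R^R ⇒ x^x^R ⇒ x^x^(E) ⇒ x^x^(R) ⇒ x^x^((E)) ⇒ x^x^((R)) ⇒ x^x^((x))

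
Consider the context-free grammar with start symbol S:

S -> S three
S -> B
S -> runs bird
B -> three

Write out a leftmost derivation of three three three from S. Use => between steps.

S => S three   [S -> S three]
S three => S three three   [S -> S three]
S three three => B three three   [S -> B]
B three three => three three three   [B -> three]

S => S three => S three three => B three three => three three three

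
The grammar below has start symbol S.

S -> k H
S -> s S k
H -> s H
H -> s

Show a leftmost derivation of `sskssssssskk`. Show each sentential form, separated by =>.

S => sSk => ssSkk => sskHkk => ssksHkk => sskssHkk => ssksssHkk => sskssssHkk => ssksssssHkk => sskssssssHkk => sskssssssskk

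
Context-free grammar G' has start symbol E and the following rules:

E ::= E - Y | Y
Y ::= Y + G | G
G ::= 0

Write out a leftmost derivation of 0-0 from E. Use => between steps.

E => E-Y => Y-Y => G-Y => 0-Y => 0-G => 0-0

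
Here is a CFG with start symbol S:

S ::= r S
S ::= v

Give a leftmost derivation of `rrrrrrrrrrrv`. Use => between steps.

S => rS => rrS => rrrS => rrrrS => rrrrrS => rrrrrrS => rrrrrrrS => rrrrrrrrS => rrrrrrrrrS => rrrrrrrrrrS => rrrrrrrrrrrS => rrrrrrrrrrrv

S => rS   [S ::= r S]
rS => rrS   [S ::= r S]
rrS => rrrS   [S ::= r S]
rrrS => rrrrS   [S ::= r S]
rrrrS => rrrrrS   [S ::= r S]
rrrrrS => rrrrrrS   [S ::= r S]
rrrrrrS => rrrrrrrS   [S ::= r S]
rrrrrrrS => rrrrrrrrS   [S ::= r S]
rrrrrrrrS => rrrrrrrrrS   [S ::= r S]
rrrrrrrrrS => rrrrrrrrrrS   [S ::= r S]
rrrrrrrrrrS => rrrrrrrrrrrS   [S ::= r S]
rrrrrrrrrrrS => rrrrrrrrrrrv   [S ::= v]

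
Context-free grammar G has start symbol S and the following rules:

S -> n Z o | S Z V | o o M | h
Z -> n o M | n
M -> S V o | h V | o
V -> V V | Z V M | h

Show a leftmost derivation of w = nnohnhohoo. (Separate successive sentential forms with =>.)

S=>nZo=>nnoMo=>nnoSVoo=>nnohVoo=>nnohVVoo=>nnohZVMVoo=>nnohnVMVoo=>nnohnhMVoo=>nnohnhoVoo=>nnohnhohoo

S => nZo   [S -> n Z o]
nZo => nnoMo   [Z -> n o M]
nnoMo => nnoSVoo   [M -> S V o]
nnoSVoo => nnohVoo   [S -> h]
nnohVoo => nnohVVoo   [V -> V V]
nnohVVoo => nnohZVMVoo   [V -> Z V M]
nnohZVMVoo => nnohnVMVoo   [Z -> n]
nnohnVMVoo => nnohnhMVoo   [V -> h]
nnohnhMVoo => nnohnhoVoo   [M -> o]
nnohnhoVoo => nnohnhohoo   [V -> h]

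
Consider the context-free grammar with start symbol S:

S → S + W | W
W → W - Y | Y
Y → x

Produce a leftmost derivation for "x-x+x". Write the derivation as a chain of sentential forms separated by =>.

S => S+W   [S → S + W]
S+W => W+W   [S → W]
W+W => W-Y+W   [W → W - Y]
W-Y+W => Y-Y+W   [W → Y]
Y-Y+W => x-Y+W   [Y → x]
x-Y+W => x-x+W   [Y → x]
x-x+W => x-x+Y   [W → Y]
x-x+Y => x-x+x   [Y → x]

S => S+W => W+W => W-Y+W => Y-Y+W => x-Y+W => x-x+W => x-x+Y => x-x+x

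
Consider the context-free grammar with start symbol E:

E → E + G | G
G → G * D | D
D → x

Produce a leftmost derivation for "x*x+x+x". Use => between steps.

E=>E+G=>E+G+G=>G+G+G=>G*D+G+G=>D*D+G+G=>x*D+G+G=>x*x+G+G=>x*x+D+G=>x*x+x+G=>x*x+x+D=>x*x+x+x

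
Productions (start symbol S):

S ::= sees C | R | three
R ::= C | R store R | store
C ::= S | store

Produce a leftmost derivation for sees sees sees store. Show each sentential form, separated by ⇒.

S ⇒ sees C ⇒ sees S ⇒ sees sees C ⇒ sees sees S ⇒ sees sees sees C ⇒ sees sees sees store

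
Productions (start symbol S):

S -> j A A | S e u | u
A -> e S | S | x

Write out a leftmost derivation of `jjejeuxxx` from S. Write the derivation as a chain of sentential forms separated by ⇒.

S ⇒ jAA   [S -> j A A]
jAA ⇒ jSA   [A -> S]
jSA ⇒ jjAAA   [S -> j A A]
jjAAA ⇒ jjeSAA   [A -> e S]
jjeSAA ⇒ jjejAAAA   [S -> j A A]
jjejAAAA ⇒ jjejeSAAA   [A -> e S]
jjejeSAAA ⇒ jjejeuAAA   [S -> u]
jjejeuAAA ⇒ jjejeuxAA   [A -> x]
jjejeuxAA ⇒ jjejeuxxA   [A -> x]
jjejeuxxA ⇒ jjejeuxxx   [A -> x]

S⇒jAA⇒jSA⇒jjAAA⇒jjeSAA⇒jjejAAAA⇒jjejeSAAA⇒jjejeuAAA⇒jjejeuxAA⇒jjejeuxxA⇒jjejeuxxx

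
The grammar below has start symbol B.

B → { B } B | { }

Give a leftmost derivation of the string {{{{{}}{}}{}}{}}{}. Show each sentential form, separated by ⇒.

B ⇒ {B}B ⇒ {{B}B}B ⇒ {{{B}B}B}B ⇒ {{{{B}B}B}B}B ⇒ {{{{{}}B}B}B}B ⇒ {{{{{}}{}}B}B}B ⇒ {{{{{}}{}}{}}B}B ⇒ {{{{{}}{}}{}}{}}B ⇒ {{{{{}}{}}{}}{}}{}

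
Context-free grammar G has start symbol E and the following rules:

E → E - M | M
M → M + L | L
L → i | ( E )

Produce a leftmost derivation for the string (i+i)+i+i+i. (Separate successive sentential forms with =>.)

E => M => M+L => M+L+L => M+L+L+L => L+L+L+L => (E)+L+L+L => (M)+L+L+L => (M+L)+L+L+L => (L+L)+L+L+L => (i+L)+L+L+L => (i+i)+L+L+L => (i+i)+i+L+L => (i+i)+i+i+L => (i+i)+i+i+i

E => M   [E → M]
M => M+L   [M → M + L]
M+L => M+L+L   [M → M + L]
M+L+L => M+L+L+L   [M → M + L]
M+L+L+L => L+L+L+L   [M → L]
L+L+L+L => (E)+L+L+L   [L → ( E )]
(E)+L+L+L => (M)+L+L+L   [E → M]
(M)+L+L+L => (M+L)+L+L+L   [M → M + L]
(M+L)+L+L+L => (L+L)+L+L+L   [M → L]
(L+L)+L+L+L => (i+L)+L+L+L   [L → i]
(i+L)+L+L+L => (i+i)+L+L+L   [L → i]
(i+i)+L+L+L => (i+i)+i+L+L   [L → i]
(i+i)+i+L+L => (i+i)+i+i+L   [L → i]
(i+i)+i+i+L => (i+i)+i+i+i   [L → i]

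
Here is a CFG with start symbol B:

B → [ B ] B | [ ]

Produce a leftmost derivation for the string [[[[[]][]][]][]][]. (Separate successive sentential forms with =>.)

B=>[B]B=>[[B]B]B=>[[[B]B]B]B=>[[[[B]B]B]B]B=>[[[[[]]B]B]B]B=>[[[[[]][]]B]B]B=>[[[[[]][]][]]B]B=>[[[[[]][]][]][]]B=>[[[[[]][]][]][]][]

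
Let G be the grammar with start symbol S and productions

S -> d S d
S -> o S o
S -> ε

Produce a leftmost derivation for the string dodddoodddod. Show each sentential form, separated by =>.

S => dSd => doSod => dodSdod => doddSddod => dodddSdddod => dodddoSodddod => dodddoodddod

S => dSd   [S -> d S d]
dSd => doSod   [S -> o S o]
doSod => dodSdod   [S -> d S d]
dodSdod => doddSddod   [S -> d S d]
doddSddod => dodddSdddod   [S -> d S d]
dodddSdddod => dodddoSodddod   [S -> o S o]
dodddoSodddod => dodddoodddod   [S -> ε]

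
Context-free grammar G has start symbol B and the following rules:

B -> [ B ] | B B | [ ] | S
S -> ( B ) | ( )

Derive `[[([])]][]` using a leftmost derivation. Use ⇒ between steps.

B⇒BB⇒[B]B⇒[[B]]B⇒[[S]]B⇒[[(B)]]B⇒[[([])]]B⇒[[([])]][]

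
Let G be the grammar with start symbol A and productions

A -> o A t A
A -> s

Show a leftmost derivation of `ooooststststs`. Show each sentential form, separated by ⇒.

A⇒oAtA⇒ooAtAtA⇒oooAtAtAtA⇒ooooAtAtAtAtA⇒oooostAtAtAtA⇒ooooststAtAtA⇒oooostststAtA⇒ooooststststA⇒ooooststststs

A ⇒ oAtA   [A -> o A t A]
oAtA ⇒ ooAtAtA   [A -> o A t A]
ooAtAtA ⇒ oooAtAtAtA   [A -> o A t A]
oooAtAtAtA ⇒ ooooAtAtAtAtA   [A -> o A t A]
ooooAtAtAtAtA ⇒ oooostAtAtAtA   [A -> s]
oooostAtAtAtA ⇒ ooooststAtAtA   [A -> s]
ooooststAtAtA ⇒ oooostststAtA   [A -> s]
oooostststAtA ⇒ ooooststststA   [A -> s]
ooooststststA ⇒ ooooststststs   [A -> s]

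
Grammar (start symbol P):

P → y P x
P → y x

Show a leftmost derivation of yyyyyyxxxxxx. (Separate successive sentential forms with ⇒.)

P ⇒ yPx ⇒ yyPxx ⇒ yyyPxxx ⇒ yyyyPxxxx ⇒ yyyyyPxxxxx ⇒ yyyyyyxxxxxx

P ⇒ yPx   [P → y P x]
yPx ⇒ yyPxx   [P → y P x]
yyPxx ⇒ yyyPxxx   [P → y P x]
yyyPxxx ⇒ yyyyPxxxx   [P → y P x]
yyyyPxxxx ⇒ yyyyyPxxxxx   [P → y P x]
yyyyyPxxxxx ⇒ yyyyyyxxxxxx   [P → y x]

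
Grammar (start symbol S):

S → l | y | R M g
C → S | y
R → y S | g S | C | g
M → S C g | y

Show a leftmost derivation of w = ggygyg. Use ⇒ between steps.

S ⇒ RMg   [S → R M g]
RMg ⇒ gSMg   [R → g S]
gSMg ⇒ gRMgMg   [S → R M g]
gRMgMg ⇒ ggMgMg   [R → g]
ggMgMg ⇒ ggygMg   [M → y]
ggygMg ⇒ ggygyg   [M → y]

S ⇒ RMg ⇒ gSMg ⇒ gRMgMg ⇒ ggMgMg ⇒ ggygMg ⇒ ggygyg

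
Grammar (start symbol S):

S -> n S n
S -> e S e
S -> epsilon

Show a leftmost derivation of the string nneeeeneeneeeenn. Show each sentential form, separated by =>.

S => nSn   [S -> n S n]
nSn => nnSnn   [S -> n S n]
nnSnn => nneSenn   [S -> e S e]
nneSenn => nneeSeenn   [S -> e S e]
nneeSeenn => nneeeSeeenn   [S -> e S e]
nneeeSeeenn => nneeeeSeeeenn   [S -> e S e]
nneeeeSeeeenn => nneeeenSneeeenn   [S -> n S n]
nneeeenSneeeenn => nneeeeneSeneeeenn   [S -> e S e]
nneeeeneSeneeeenn => nneeeeneeneeeenn   [S -> epsilon]

S=>nSn=>nnSnn=>nneSenn=>nneeSeenn=>nneeeSeeenn=>nneeeeSeeeenn=>nneeeenSneeeenn=>nneeeeneSeneeeenn=>nneeeeneeneeeenn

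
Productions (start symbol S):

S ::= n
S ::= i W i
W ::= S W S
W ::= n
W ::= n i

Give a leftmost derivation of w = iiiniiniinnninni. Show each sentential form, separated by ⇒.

S ⇒ iWi ⇒ iSWSi ⇒ iiWiWSi ⇒ iiSWSiWSi ⇒ iiiWiWSiWSi ⇒ iiiniWSiWSi ⇒ iiiniSWSSiWSi ⇒ iiiniiWiWSSiWSi ⇒ iiiniiniiWSSiWSi ⇒ iiiniiniinSSiWSi ⇒ iiiniiniinnSiWSi ⇒ iiiniiniinnniWSi ⇒ iiiniiniinnninSi ⇒ iiiniiniinnninni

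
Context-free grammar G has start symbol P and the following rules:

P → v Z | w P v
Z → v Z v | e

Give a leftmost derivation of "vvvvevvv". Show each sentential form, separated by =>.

P => vZ => vvZv => vvvZvv => vvvvZvvv => vvvvevvv

P => vZ   [P → v Z]
vZ => vvZv   [Z → v Z v]
vvZv => vvvZvv   [Z → v Z v]
vvvZvv => vvvvZvvv   [Z → v Z v]
vvvvZvvv => vvvvevvv   [Z → e]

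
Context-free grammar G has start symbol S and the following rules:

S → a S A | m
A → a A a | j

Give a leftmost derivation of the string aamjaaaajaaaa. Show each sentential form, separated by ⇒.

S ⇒ aSA ⇒ aaSAA ⇒ aamAA ⇒ aamjA ⇒ aamjaAa ⇒ aamjaaAaa ⇒ aamjaaaAaaa ⇒ aamjaaaaAaaaa ⇒ aamjaaaajaaaa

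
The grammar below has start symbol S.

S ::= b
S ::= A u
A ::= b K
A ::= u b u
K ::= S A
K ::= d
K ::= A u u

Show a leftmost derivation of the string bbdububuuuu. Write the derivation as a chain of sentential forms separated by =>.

S => Au => bKu => bSAu => bAuAu => bbKuAu => bbduAu => bbdubKu => bbdubAuuu => bbdububuuuu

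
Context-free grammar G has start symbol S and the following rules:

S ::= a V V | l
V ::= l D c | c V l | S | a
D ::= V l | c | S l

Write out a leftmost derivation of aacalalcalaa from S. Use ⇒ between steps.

S ⇒ aVV ⇒ aSV ⇒ aaVVV ⇒ aacVlVV ⇒ aacSlVV ⇒ aacaVVlVV ⇒ aacalDcVlVV ⇒ aacalVlcVlVV ⇒ aacalalcVlVV ⇒ aacalalcalVV ⇒ aacalalcalaV ⇒ aacalalcalaa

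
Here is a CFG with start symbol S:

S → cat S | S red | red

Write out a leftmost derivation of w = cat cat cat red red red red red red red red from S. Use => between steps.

S => S red => cat S red => cat cat S red => cat cat S red red => cat cat S red red red => cat cat S red red red red => cat cat cat S red red red red => cat cat cat S red red red red red => cat cat cat S red red red red red red => cat cat cat S red red red red red red red => cat cat cat red red red red red red red red

S => S red   [S → S red]
S red => cat S red   [S → cat S]
cat S red => cat cat S red   [S → cat S]
cat cat S red => cat cat S red red   [S → S red]
cat cat S red red => cat cat S red red red   [S → S red]
cat cat S red red red => cat cat S red red red red   [S → S red]
cat cat S red red red red => cat cat cat S red red red red   [S → cat S]
cat cat cat S red red red red => cat cat cat S red red red red red   [S → S red]
cat cat cat S red red red red red => cat cat cat S red red red red red red   [S → S red]
cat cat cat S red red red red red red => cat cat cat S red red red red red red red   [S → S red]
cat cat cat S red red red red red red red => cat cat cat red red red red red red red red   [S → red]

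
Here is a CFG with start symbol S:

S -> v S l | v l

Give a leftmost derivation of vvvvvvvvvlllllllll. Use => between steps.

S=>vSl=>vvSll=>vvvSlll=>vvvvSllll=>vvvvvSlllll=>vvvvvvSllllll=>vvvvvvvSlllllll=>vvvvvvvvSllllllll=>vvvvvvvvvlllllllll

S => vSl   [S -> v S l]
vSl => vvSll   [S -> v S l]
vvSll => vvvSlll   [S -> v S l]
vvvSlll => vvvvSllll   [S -> v S l]
vvvvSllll => vvvvvSlllll   [S -> v S l]
vvvvvSlllll => vvvvvvSllllll   [S -> v S l]
vvvvvvSllllll => vvvvvvvSlllllll   [S -> v S l]
vvvvvvvSlllllll => vvvvvvvvSllllllll   [S -> v S l]
vvvvvvvvSllllllll => vvvvvvvvvlllllllll   [S -> v l]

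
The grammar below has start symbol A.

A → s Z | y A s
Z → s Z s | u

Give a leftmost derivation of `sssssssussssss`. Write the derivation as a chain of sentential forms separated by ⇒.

A ⇒ sZ ⇒ ssZs ⇒ sssZss ⇒ ssssZsss ⇒ sssssZssss ⇒ ssssssZsssss ⇒ sssssssZssssss ⇒ sssssssussssss

A ⇒ sZ   [A → s Z]
sZ ⇒ ssZs   [Z → s Z s]
ssZs ⇒ sssZss   [Z → s Z s]
sssZss ⇒ ssssZsss   [Z → s Z s]
ssssZsss ⇒ sssssZssss   [Z → s Z s]
sssssZssss ⇒ ssssssZsssss   [Z → s Z s]
ssssssZsssss ⇒ sssssssZssssss   [Z → s Z s]
sssssssZssssss ⇒ sssssssussssss   [Z → u]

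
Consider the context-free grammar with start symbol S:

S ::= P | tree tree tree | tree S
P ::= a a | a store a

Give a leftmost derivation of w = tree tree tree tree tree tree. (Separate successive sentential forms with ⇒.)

S ⇒ tree S ⇒ tree tree S ⇒ tree tree tree S ⇒ tree tree tree tree tree tree

S ⇒ tree S   [S ::= tree S]
tree S ⇒ tree tree S   [S ::= tree S]
tree tree S ⇒ tree tree tree S   [S ::= tree S]
tree tree tree S ⇒ tree tree tree tree tree tree   [S ::= tree tree tree]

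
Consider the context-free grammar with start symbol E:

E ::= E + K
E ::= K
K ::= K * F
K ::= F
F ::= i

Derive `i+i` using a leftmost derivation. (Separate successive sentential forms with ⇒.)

E ⇒ E+K ⇒ K+K ⇒ F+K ⇒ i+K ⇒ i+F ⇒ i+i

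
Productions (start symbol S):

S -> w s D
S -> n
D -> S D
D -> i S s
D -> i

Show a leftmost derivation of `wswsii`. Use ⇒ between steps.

S ⇒ wsD   [S -> w s D]
wsD ⇒ wsSD   [D -> S D]
wsSD ⇒ wswsDD   [S -> w s D]
wswsDD ⇒ wswsiD   [D -> i]
wswsiD ⇒ wswsii   [D -> i]

S⇒wsD⇒wsSD⇒wswsDD⇒wswsiD⇒wswsii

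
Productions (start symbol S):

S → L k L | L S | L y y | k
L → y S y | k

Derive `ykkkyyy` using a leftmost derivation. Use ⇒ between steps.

S ⇒ Lyy ⇒ ySyyy ⇒ yLkLyyy ⇒ ykkLyyy ⇒ ykkkyyy

S ⇒ Lyy   [S → L y y]
Lyy ⇒ ySyyy   [L → y S y]
ySyyy ⇒ yLkLyyy   [S → L k L]
yLkLyyy ⇒ ykkLyyy   [L → k]
ykkLyyy ⇒ ykkkyyy   [L → k]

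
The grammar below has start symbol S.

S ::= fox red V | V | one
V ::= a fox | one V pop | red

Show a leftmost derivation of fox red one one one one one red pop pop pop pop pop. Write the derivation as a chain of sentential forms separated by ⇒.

S ⇒ fox red V ⇒ fox red one V pop ⇒ fox red one one V pop pop ⇒ fox red one one one V pop pop pop ⇒ fox red one one one one V pop pop pop pop ⇒ fox red one one one one one V pop pop pop pop pop ⇒ fox red one one one one one red pop pop pop pop pop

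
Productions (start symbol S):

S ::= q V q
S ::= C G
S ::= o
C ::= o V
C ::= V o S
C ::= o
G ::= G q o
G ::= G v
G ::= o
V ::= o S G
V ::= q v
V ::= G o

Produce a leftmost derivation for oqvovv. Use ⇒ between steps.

S ⇒ CG   [S ::= C G]
CG ⇒ oVG   [C ::= o V]
oVG ⇒ oqvG   [V ::= q v]
oqvG ⇒ oqvGv   [G ::= G v]
oqvGv ⇒ oqvGvv   [G ::= G v]
oqvGvv ⇒ oqvovv   [G ::= o]

S⇒CG⇒oVG⇒oqvG⇒oqvGv⇒oqvGvv⇒oqvovv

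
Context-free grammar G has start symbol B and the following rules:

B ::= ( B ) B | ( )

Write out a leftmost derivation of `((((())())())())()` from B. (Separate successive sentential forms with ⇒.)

B ⇒ (B)B ⇒ ((B)B)B ⇒ (((B)B)B)B ⇒ ((((B)B)B)B)B ⇒ ((((())B)B)B)B ⇒ ((((())())B)B)B ⇒ ((((())())())B)B ⇒ ((((())())())())B ⇒ ((((())())())())()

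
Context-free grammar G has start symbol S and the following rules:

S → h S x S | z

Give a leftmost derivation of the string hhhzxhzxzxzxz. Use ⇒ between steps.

S⇒hSxS⇒hhSxSxS⇒hhhSxSxSxS⇒hhhzxSxSxS⇒hhhzxhSxSxSxS⇒hhhzxhzxSxSxS⇒hhhzxhzxzxSxS⇒hhhzxhzxzxzxS⇒hhhzxhzxzxzxz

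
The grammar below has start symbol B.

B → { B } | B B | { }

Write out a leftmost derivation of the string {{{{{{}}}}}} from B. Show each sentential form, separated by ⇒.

B ⇒ {B}   [B → { B }]
{B} ⇒ {{B}}   [B → { B }]
{{B}} ⇒ {{{B}}}   [B → { B }]
{{{B}}} ⇒ {{{{B}}}}   [B → { B }]
{{{{B}}}} ⇒ {{{{{B}}}}}   [B → { B }]
{{{{{B}}}}} ⇒ {{{{{{}}}}}}   [B → { }]

B ⇒ {B} ⇒ {{B}} ⇒ {{{B}}} ⇒ {{{{B}}}} ⇒ {{{{{B}}}}} ⇒ {{{{{{}}}}}}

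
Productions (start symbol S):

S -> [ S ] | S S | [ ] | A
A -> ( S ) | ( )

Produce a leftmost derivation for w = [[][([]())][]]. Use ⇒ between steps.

S⇒[S]⇒[SS]⇒[SSS]⇒[[]SS]⇒[[][S]S]⇒[[][A]S]⇒[[][(S)]S]⇒[[][(SS)]S]⇒[[][([]S)]S]⇒[[][([]A)]S]⇒[[][([]())]S]⇒[[][([]())][]]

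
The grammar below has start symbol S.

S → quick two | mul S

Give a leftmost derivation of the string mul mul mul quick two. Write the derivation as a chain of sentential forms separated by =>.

S => mul S => mul mul S => mul mul mul S => mul mul mul quick two

S => mul S   [S → mul S]
mul S => mul mul S   [S → mul S]
mul mul S => mul mul mul S   [S → mul S]
mul mul mul S => mul mul mul quick two   [S → quick two]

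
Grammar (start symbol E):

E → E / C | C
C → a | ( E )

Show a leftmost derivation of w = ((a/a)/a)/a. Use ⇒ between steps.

E ⇒ E/C   [E → E / C]
E/C ⇒ C/C   [E → C]
C/C ⇒ (E)/C   [C → ( E )]
(E)/C ⇒ (E/C)/C   [E → E / C]
(E/C)/C ⇒ (C/C)/C   [E → C]
(C/C)/C ⇒ ((E)/C)/C   [C → ( E )]
((E)/C)/C ⇒ ((E/C)/C)/C   [E → E / C]
((E/C)/C)/C ⇒ ((C/C)/C)/C   [E → C]
((C/C)/C)/C ⇒ ((a/C)/C)/C   [C → a]
((a/C)/C)/C ⇒ ((a/a)/C)/C   [C → a]
((a/a)/C)/C ⇒ ((a/a)/a)/C   [C → a]
((a/a)/a)/C ⇒ ((a/a)/a)/a   [C → a]

E ⇒ E/C ⇒ C/C ⇒ (E)/C ⇒ (E/C)/C ⇒ (C/C)/C ⇒ ((E)/C)/C ⇒ ((E/C)/C)/C ⇒ ((C/C)/C)/C ⇒ ((a/C)/C)/C ⇒ ((a/a)/C)/C ⇒ ((a/a)/a)/C ⇒ ((a/a)/a)/a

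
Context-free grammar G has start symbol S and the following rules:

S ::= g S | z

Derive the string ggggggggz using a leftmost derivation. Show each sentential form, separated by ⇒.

S ⇒ gS   [S ::= g S]
gS ⇒ ggS   [S ::= g S]
ggS ⇒ gggS   [S ::= g S]
gggS ⇒ ggggS   [S ::= g S]
ggggS ⇒ gggggS   [S ::= g S]
gggggS ⇒ ggggggS   [S ::= g S]
ggggggS ⇒ gggggggS   [S ::= g S]
gggggggS ⇒ ggggggggS   [S ::= g S]
ggggggggS ⇒ ggggggggz   [S ::= z]

S ⇒ gS ⇒ ggS ⇒ gggS ⇒ ggggS ⇒ gggggS ⇒ ggggggS ⇒ gggggggS ⇒ ggggggggS ⇒ ggggggggz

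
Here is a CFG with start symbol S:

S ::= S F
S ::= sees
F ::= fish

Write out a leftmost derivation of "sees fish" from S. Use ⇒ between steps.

S ⇒ S F ⇒ sees F ⇒ sees fish

S ⇒ S F   [S ::= S F]
S F ⇒ sees F   [S ::= sees]
sees F ⇒ sees fish   [F ::= fish]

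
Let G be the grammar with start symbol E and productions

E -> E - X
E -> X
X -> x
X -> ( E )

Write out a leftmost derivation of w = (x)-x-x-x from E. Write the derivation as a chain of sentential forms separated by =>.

E => E-X => E-X-X => E-X-X-X => X-X-X-X => (E)-X-X-X => (X)-X-X-X => (x)-X-X-X => (x)-x-X-X => (x)-x-x-X => (x)-x-x-x

E => E-X   [E -> E - X]
E-X => E-X-X   [E -> E - X]
E-X-X => E-X-X-X   [E -> E - X]
E-X-X-X => X-X-X-X   [E -> X]
X-X-X-X => (E)-X-X-X   [X -> ( E )]
(E)-X-X-X => (X)-X-X-X   [E -> X]
(X)-X-X-X => (x)-X-X-X   [X -> x]
(x)-X-X-X => (x)-x-X-X   [X -> x]
(x)-x-X-X => (x)-x-x-X   [X -> x]
(x)-x-x-X => (x)-x-x-x   [X -> x]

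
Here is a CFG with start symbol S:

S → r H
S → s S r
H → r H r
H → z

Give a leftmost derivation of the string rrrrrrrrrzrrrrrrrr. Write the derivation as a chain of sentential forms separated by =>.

S => rH => rrHr => rrrHrr => rrrrHrrr => rrrrrHrrrr => rrrrrrHrrrrr => rrrrrrrHrrrrrr => rrrrrrrrHrrrrrrr => rrrrrrrrrHrrrrrrrr => rrrrrrrrrzrrrrrrrr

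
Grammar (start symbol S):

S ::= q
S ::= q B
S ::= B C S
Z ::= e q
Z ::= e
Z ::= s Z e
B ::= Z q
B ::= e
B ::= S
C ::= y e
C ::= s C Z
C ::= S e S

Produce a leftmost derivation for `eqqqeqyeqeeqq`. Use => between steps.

S => BCS => ZqCS => eqqCS => eqqSeSS => eqqqBeSS => eqqqSeSS => eqqqBCSeSS => eqqqZqCSeSS => eqqqeqCSeSS => eqqqeqyeSeSS => eqqqeqyeqBeSS => eqqqeqyeqeeSS => eqqqeqyeqeeqS => eqqqeqyeqeeqq

S => BCS   [S ::= B C S]
BCS => ZqCS   [B ::= Z q]
ZqCS => eqqCS   [Z ::= e q]
eqqCS => eqqSeSS   [C ::= S e S]
eqqSeSS => eqqqBeSS   [S ::= q B]
eqqqBeSS => eqqqSeSS   [B ::= S]
eqqqSeSS => eqqqBCSeSS   [S ::= B C S]
eqqqBCSeSS => eqqqZqCSeSS   [B ::= Z q]
eqqqZqCSeSS => eqqqeqCSeSS   [Z ::= e]
eqqqeqCSeSS => eqqqeqyeSeSS   [C ::= y e]
eqqqeqyeSeSS => eqqqeqyeqBeSS   [S ::= q B]
eqqqeqyeqBeSS => eqqqeqyeqeeSS   [B ::= e]
eqqqeqyeqeeSS => eqqqeqyeqeeqS   [S ::= q]
eqqqeqyeqeeqS => eqqqeqyeqeeqq   [S ::= q]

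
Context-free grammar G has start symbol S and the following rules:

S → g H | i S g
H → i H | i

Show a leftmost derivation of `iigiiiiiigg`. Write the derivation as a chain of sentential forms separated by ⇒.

S ⇒ iSg   [S → i S g]
iSg ⇒ iiSgg   [S → i S g]
iiSgg ⇒ iigHgg   [S → g H]
iigHgg ⇒ iigiHgg   [H → i H]
iigiHgg ⇒ iigiiHgg   [H → i H]
iigiiHgg ⇒ iigiiiHgg   [H → i H]
iigiiiHgg ⇒ iigiiiiHgg   [H → i H]
iigiiiiHgg ⇒ iigiiiiiHgg   [H → i H]
iigiiiiiHgg ⇒ iigiiiiiigg   [H → i]

S ⇒ iSg ⇒ iiSgg ⇒ iigHgg ⇒ iigiHgg ⇒ iigiiHgg ⇒ iigiiiHgg ⇒ iigiiiiHgg ⇒ iigiiiiiHgg ⇒ iigiiiiiigg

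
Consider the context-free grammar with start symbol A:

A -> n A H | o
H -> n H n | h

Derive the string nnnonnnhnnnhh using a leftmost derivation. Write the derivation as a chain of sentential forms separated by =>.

A => nAH => nnAHH => nnnAHHH => nnnoHHH => nnnonHnHH => nnnonnHnnHH => nnnonnnHnnnHH => nnnonnnhnnnHH => nnnonnnhnnnhH => nnnonnnhnnnhh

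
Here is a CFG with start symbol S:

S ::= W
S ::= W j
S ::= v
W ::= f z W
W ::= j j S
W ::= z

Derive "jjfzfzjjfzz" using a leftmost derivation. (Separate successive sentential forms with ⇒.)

S ⇒ W   [S ::= W]
W ⇒ jjS   [W ::= j j S]
jjS ⇒ jjW   [S ::= W]
jjW ⇒ jjfzW   [W ::= f z W]
jjfzW ⇒ jjfzfzW   [W ::= f z W]
jjfzfzW ⇒ jjfzfzjjS   [W ::= j j S]
jjfzfzjjS ⇒ jjfzfzjjW   [S ::= W]
jjfzfzjjW ⇒ jjfzfzjjfzW   [W ::= f z W]
jjfzfzjjfzW ⇒ jjfzfzjjfzz   [W ::= z]

S ⇒ W ⇒ jjS ⇒ jjW ⇒ jjfzW ⇒ jjfzfzW ⇒ jjfzfzjjS ⇒ jjfzfzjjW ⇒ jjfzfzjjfzW ⇒ jjfzfzjjfzz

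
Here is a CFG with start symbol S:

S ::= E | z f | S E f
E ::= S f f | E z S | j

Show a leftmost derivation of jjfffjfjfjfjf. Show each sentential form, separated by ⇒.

S⇒SEf⇒SEfEf⇒SEfEfEf⇒SEfEfEfEf⇒EEfEfEfEf⇒SffEfEfEfEf⇒SEfffEfEfEfEf⇒EEfffEfEfEfEf⇒jEfffEfEfEfEf⇒jjfffEfEfEfEf⇒jjfffjfEfEfEf⇒jjfffjfjfEfEf⇒jjfffjfjfjfEf⇒jjfffjfjfjfjf

S ⇒ SEf   [S ::= S E f]
SEf ⇒ SEfEf   [S ::= S E f]
SEfEf ⇒ SEfEfEf   [S ::= S E f]
SEfEfEf ⇒ SEfEfEfEf   [S ::= S E f]
SEfEfEfEf ⇒ EEfEfEfEf   [S ::= E]
EEfEfEfEf ⇒ SffEfEfEfEf   [E ::= S f f]
SffEfEfEfEf ⇒ SEfffEfEfEfEf   [S ::= S E f]
SEfffEfEfEfEf ⇒ EEfffEfEfEfEf   [S ::= E]
EEfffEfEfEfEf ⇒ jEfffEfEfEfEf   [E ::= j]
jEfffEfEfEfEf ⇒ jjfffEfEfEfEf   [E ::= j]
jjfffEfEfEfEf ⇒ jjfffjfEfEfEf   [E ::= j]
jjfffjfEfEfEf ⇒ jjfffjfjfEfEf   [E ::= j]
jjfffjfjfEfEf ⇒ jjfffjfjfjfEf   [E ::= j]
jjfffjfjfjfEf ⇒ jjfffjfjfjfjf   [E ::= j]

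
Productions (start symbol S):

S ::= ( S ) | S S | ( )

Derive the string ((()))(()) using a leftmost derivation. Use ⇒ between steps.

S⇒SS⇒(S)S⇒((S))S⇒((()))S⇒((()))(S)⇒((()))(())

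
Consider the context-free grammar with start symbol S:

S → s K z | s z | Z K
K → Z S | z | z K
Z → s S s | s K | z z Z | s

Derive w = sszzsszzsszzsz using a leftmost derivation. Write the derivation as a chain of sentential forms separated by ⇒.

S ⇒ ZK   [S → Z K]
ZK ⇒ sSsK   [Z → s S s]
sSsK ⇒ ssKzsK   [S → s K z]
ssKzsK ⇒ ssZSzsK   [K → Z S]
ssZSzsK ⇒ sszzZSzsK   [Z → z z Z]
sszzZSzsK ⇒ sszzsSsSzsK   [Z → s S s]
sszzsSsSzsK ⇒ sszzsZKsSzsK   [S → Z K]
sszzsZKsSzsK ⇒ sszzssKKsSzsK   [Z → s K]
sszzssKKsSzsK ⇒ sszzsszKsSzsK   [K → z]
sszzsszKsSzsK ⇒ sszzsszzsSzsK   [K → z]
sszzsszzsSzsK ⇒ sszzsszzsZKzsK   [S → Z K]
sszzsszzsZKzsK ⇒ sszzsszzssKzsK   [Z → s]
sszzsszzssKzsK ⇒ sszzsszzsszzsK   [K → z]
sszzsszzsszzsK ⇒ sszzsszzsszzsz   [K → z]

S⇒ZK⇒sSsK⇒ssKzsK⇒ssZSzsK⇒sszzZSzsK⇒sszzsSsSzsK⇒sszzsZKsSzsK⇒sszzssKKsSzsK⇒sszzsszKsSzsK⇒sszzsszzsSzsK⇒sszzsszzsZKzsK⇒sszzsszzssKzsK⇒sszzsszzsszzsK⇒sszzsszzsszzsz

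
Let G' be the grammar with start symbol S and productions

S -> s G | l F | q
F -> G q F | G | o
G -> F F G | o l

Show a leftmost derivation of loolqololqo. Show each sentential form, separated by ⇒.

S⇒lF⇒lGqF⇒lFFGqF⇒loFGqF⇒loGqFGqF⇒loolqFGqF⇒loolqGGqF⇒loolqolGqF⇒loolqololqF⇒loolqololqo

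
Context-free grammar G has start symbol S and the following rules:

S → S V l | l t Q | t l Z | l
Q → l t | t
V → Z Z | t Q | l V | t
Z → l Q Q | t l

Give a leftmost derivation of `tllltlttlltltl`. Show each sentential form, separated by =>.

S => SVl   [S → S V l]
SVl => tlZVl   [S → t l Z]
tlZVl => tllQQVl   [Z → l Q Q]
tllQQVl => tllltQVl   [Q → l t]
tllltQVl => tllltltVl   [Q → l t]
tllltltVl => tllltltZZl   [V → Z Z]
tllltltZZl => tllltlttlZl   [Z → t l]
tllltlttlZl => tllltlttllQQl   [Z → l Q Q]
tllltlttllQQl => tllltlttlltQl   [Q → t]
tllltlttlltQl => tllltlttlltltl   [Q → l t]

S => SVl => tlZVl => tllQQVl => tllltQVl => tllltltVl => tllltltZZl => tllltlttlZl => tllltlttllQQl => tllltlttlltQl => tllltlttlltltl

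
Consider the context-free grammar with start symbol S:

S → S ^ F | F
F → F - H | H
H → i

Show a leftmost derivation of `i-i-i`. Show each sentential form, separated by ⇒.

S ⇒ F ⇒ F-H ⇒ F-H-H ⇒ H-H-H ⇒ i-H-H ⇒ i-i-H ⇒ i-i-i

S ⇒ F   [S → F]
F ⇒ F-H   [F → F - H]
F-H ⇒ F-H-H   [F → F - H]
F-H-H ⇒ H-H-H   [F → H]
H-H-H ⇒ i-H-H   [H → i]
i-H-H ⇒ i-i-H   [H → i]
i-i-H ⇒ i-i-i   [H → i]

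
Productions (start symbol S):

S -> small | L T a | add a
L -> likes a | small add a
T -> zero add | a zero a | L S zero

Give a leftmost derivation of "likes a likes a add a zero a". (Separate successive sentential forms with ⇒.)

S ⇒ L T a ⇒ likes a T a ⇒ likes a L S zero a ⇒ likes a likes a S zero a ⇒ likes a likes a add a zero a

S ⇒ L T a   [S -> L T a]
L T a ⇒ likes a T a   [L -> likes a]
likes a T a ⇒ likes a L S zero a   [T -> L S zero]
likes a L S zero a ⇒ likes a likes a S zero a   [L -> likes a]
likes a likes a S zero a ⇒ likes a likes a add a zero a   [S -> add a]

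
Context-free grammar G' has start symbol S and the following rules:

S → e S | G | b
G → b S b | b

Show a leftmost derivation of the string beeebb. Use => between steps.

S => G   [S → G]
G => bSb   [G → b S b]
bSb => beSb   [S → e S]
beSb => beeSb   [S → e S]
beeSb => beeeSb   [S → e S]
beeeSb => beeebb   [S → b]

S => G => bSb => beSb => beeSb => beeeSb => beeebb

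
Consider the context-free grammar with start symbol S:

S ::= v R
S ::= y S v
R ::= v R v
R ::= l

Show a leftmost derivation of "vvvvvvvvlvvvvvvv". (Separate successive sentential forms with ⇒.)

S ⇒ vR   [S ::= v R]
vR ⇒ vvRv   [R ::= v R v]
vvRv ⇒ vvvRvv   [R ::= v R v]
vvvRvv ⇒ vvvvRvvv   [R ::= v R v]
vvvvRvvv ⇒ vvvvvRvvvv   [R ::= v R v]
vvvvvRvvvv ⇒ vvvvvvRvvvvv   [R ::= v R v]
vvvvvvRvvvvv ⇒ vvvvvvvRvvvvvv   [R ::= v R v]
vvvvvvvRvvvvvv ⇒ vvvvvvvvRvvvvvvv   [R ::= v R v]
vvvvvvvvRvvvvvvv ⇒ vvvvvvvvlvvvvvvv   [R ::= l]

S⇒vR⇒vvRv⇒vvvRvv⇒vvvvRvvv⇒vvvvvRvvvv⇒vvvvvvRvvvvv⇒vvvvvvvRvvvvvv⇒vvvvvvvvRvvvvvvv⇒vvvvvvvvlvvvvvvv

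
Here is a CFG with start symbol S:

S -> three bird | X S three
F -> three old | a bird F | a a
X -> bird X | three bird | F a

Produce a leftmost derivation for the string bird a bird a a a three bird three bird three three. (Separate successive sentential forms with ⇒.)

S ⇒ X S three ⇒ bird X S three ⇒ bird F a S three ⇒ bird a bird F a S three ⇒ bird a bird a a a S three ⇒ bird a bird a a a X S three three ⇒ bird a bird a a a three bird S three three ⇒ bird a bird a a a three bird three bird three three

S ⇒ X S three   [S -> X S three]
X S three ⇒ bird X S three   [X -> bird X]
bird X S three ⇒ bird F a S three   [X -> F a]
bird F a S three ⇒ bird a bird F a S three   [F -> a bird F]
bird a bird F a S three ⇒ bird a bird a a a S three   [F -> a a]
bird a bird a a a S three ⇒ bird a bird a a a X S three three   [S -> X S three]
bird a bird a a a X S three three ⇒ bird a bird a a a three bird S three three   [X -> three bird]
bird a bird a a a three bird S three three ⇒ bird a bird a a a three bird three bird three three   [S -> three bird]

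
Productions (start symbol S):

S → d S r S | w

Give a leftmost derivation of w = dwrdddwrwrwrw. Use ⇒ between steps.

S⇒dSrS⇒dwrS⇒dwrdSrS⇒dwrddSrSrS⇒dwrdddSrSrSrS⇒dwrdddwrSrSrS⇒dwrdddwrwrSrS⇒dwrdddwrwrwrS⇒dwrdddwrwrwrw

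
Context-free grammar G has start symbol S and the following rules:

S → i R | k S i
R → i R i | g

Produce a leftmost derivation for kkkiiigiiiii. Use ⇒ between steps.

S ⇒ kSi ⇒ kkSii ⇒ kkkSiii ⇒ kkkiRiii ⇒ kkkiiRiiii ⇒ kkkiiiRiiiii ⇒ kkkiiigiiiii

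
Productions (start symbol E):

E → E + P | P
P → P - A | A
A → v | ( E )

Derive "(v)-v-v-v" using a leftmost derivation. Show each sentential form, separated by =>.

E => P   [E → P]
P => P-A   [P → P - A]
P-A => P-A-A   [P → P - A]
P-A-A => P-A-A-A   [P → P - A]
P-A-A-A => A-A-A-A   [P → A]
A-A-A-A => (E)-A-A-A   [A → ( E )]
(E)-A-A-A => (P)-A-A-A   [E → P]
(P)-A-A-A => (A)-A-A-A   [P → A]
(A)-A-A-A => (v)-A-A-A   [A → v]
(v)-A-A-A => (v)-v-A-A   [A → v]
(v)-v-A-A => (v)-v-v-A   [A → v]
(v)-v-v-A => (v)-v-v-v   [A → v]

E => P => P-A => P-A-A => P-A-A-A => A-A-A-A => (E)-A-A-A => (P)-A-A-A => (A)-A-A-A => (v)-A-A-A => (v)-v-A-A => (v)-v-v-A => (v)-v-v-v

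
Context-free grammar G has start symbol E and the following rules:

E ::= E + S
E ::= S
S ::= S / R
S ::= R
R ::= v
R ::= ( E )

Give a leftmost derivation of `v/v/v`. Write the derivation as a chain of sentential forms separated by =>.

E => S => S/R => S/R/R => R/R/R => v/R/R => v/v/R => v/v/v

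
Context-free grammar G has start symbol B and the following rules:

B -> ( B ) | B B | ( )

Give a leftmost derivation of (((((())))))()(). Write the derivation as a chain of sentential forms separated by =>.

B => BB => BBB => (B)BB => ((B))BB => (((B)))BB => ((((B))))BB => (((((B)))))BB => (((((())))))BB => (((((())))))()B => (((((())))))()()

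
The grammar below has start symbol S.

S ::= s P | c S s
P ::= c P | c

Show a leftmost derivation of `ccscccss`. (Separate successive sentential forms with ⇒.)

S ⇒ cSs ⇒ ccSss ⇒ ccsPss ⇒ ccscPss ⇒ ccsccPss ⇒ ccscccss

S ⇒ cSs   [S ::= c S s]
cSs ⇒ ccSss   [S ::= c S s]
ccSss ⇒ ccsPss   [S ::= s P]
ccsPss ⇒ ccscPss   [P ::= c P]
ccscPss ⇒ ccsccPss   [P ::= c P]
ccsccPss ⇒ ccscccss   [P ::= c]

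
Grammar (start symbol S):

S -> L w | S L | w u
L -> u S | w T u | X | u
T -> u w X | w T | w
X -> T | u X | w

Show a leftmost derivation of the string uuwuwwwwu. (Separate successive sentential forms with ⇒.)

S ⇒ SL ⇒ LwL ⇒ uSwL ⇒ uLwwL ⇒ uXwwL ⇒ uuXwwL ⇒ uuTwwL ⇒ uuwTwwL ⇒ uuwuwXwwL ⇒ uuwuwwwwL ⇒ uuwuwwwwu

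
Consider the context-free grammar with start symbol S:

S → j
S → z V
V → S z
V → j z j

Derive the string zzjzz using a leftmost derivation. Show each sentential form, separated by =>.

S => zV => zSz => zzVz => zzSzz => zzjzz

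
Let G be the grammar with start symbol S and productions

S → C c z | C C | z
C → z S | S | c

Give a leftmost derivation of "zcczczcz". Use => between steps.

S=>Ccz=>Scz=>Cczcz=>zSczcz=>zCczczcz=>zcczczcz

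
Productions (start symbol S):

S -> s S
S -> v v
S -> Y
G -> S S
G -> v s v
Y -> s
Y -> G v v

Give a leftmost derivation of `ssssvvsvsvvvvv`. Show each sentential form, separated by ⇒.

S ⇒ sS ⇒ ssS ⇒ ssY ⇒ ssGvv ⇒ ssSSvv ⇒ sssSSvv ⇒ ssssSSvv ⇒ ssssvvSvv ⇒ ssssvvsSvv ⇒ ssssvvsYvv ⇒ ssssvvsGvvvv ⇒ ssssvvsvsvvvvv

S ⇒ sS   [S -> s S]
sS ⇒ ssS   [S -> s S]
ssS ⇒ ssY   [S -> Y]
ssY ⇒ ssGvv   [Y -> G v v]
ssGvv ⇒ ssSSvv   [G -> S S]
ssSSvv ⇒ sssSSvv   [S -> s S]
sssSSvv ⇒ ssssSSvv   [S -> s S]
ssssSSvv ⇒ ssssvvSvv   [S -> v v]
ssssvvSvv ⇒ ssssvvsSvv   [S -> s S]
ssssvvsSvv ⇒ ssssvvsYvv   [S -> Y]
ssssvvsYvv ⇒ ssssvvsGvvvv   [Y -> G v v]
ssssvvsGvvvv ⇒ ssssvvsvsvvvvv   [G -> v s v]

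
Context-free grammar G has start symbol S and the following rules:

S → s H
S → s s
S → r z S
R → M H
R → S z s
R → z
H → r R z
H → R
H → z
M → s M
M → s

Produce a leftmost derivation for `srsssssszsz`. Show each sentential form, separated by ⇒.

S ⇒ sH ⇒ srRz ⇒ srMHz ⇒ srsMHz ⇒ srssMHz ⇒ srsssMHz ⇒ srssssHz ⇒ srssssRz ⇒ srssssSzsz ⇒ srsssssszsz

S ⇒ sH   [S → s H]
sH ⇒ srRz   [H → r R z]
srRz ⇒ srMHz   [R → M H]
srMHz ⇒ srsMHz   [M → s M]
srsMHz ⇒ srssMHz   [M → s M]
srssMHz ⇒ srsssMHz   [M → s M]
srsssMHz ⇒ srssssHz   [M → s]
srssssHz ⇒ srssssRz   [H → R]
srssssRz ⇒ srssssSzsz   [R → S z s]
srssssSzsz ⇒ srsssssszsz   [S → s s]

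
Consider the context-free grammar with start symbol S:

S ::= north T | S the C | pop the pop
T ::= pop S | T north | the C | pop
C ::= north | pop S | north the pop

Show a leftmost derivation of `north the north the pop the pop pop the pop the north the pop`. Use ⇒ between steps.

S ⇒ S the C ⇒ S the C the C ⇒ north T the C the C ⇒ north the C the C the C ⇒ north the north the pop the C the C ⇒ north the north the pop the pop S the C ⇒ north the north the pop the pop pop the pop the C ⇒ north the north the pop the pop pop the pop the north the pop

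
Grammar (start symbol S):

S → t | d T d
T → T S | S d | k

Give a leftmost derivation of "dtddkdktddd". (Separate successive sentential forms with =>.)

S => dTd => dTSd => dSdSd => dtdSd => dtddTdd => dtddTSdd => dtddkSdd => dtddkdTddd => dtddkdTSddd => dtddkdkSddd => dtddkdktddd

S => dTd   [S → d T d]
dTd => dTSd   [T → T S]
dTSd => dSdSd   [T → S d]
dSdSd => dtdSd   [S → t]
dtdSd => dtddTdd   [S → d T d]
dtddTdd => dtddTSdd   [T → T S]
dtddTSdd => dtddkSdd   [T → k]
dtddkSdd => dtddkdTddd   [S → d T d]
dtddkdTddd => dtddkdTSddd   [T → T S]
dtddkdTSddd => dtddkdkSddd   [T → k]
dtddkdkSddd => dtddkdktddd   [S → t]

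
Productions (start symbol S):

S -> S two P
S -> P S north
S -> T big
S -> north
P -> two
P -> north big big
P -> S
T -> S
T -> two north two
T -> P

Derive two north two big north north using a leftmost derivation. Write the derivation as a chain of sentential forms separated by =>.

S => P S north   [S -> P S north]
P S north => S S north   [P -> S]
S S north => T big S north   [S -> T big]
T big S north => two north two big S north   [T -> two north two]
two north two big S north => two north two big north north   [S -> north]

S => P S north => S S north => T big S north => two north two big S north => two north two big north north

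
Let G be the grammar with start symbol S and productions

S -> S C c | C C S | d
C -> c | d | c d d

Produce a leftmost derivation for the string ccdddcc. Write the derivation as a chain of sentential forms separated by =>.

S => SCc => CCSCc => cCSCc => ccddSCc => ccdddCc => ccdddcc

S => SCc   [S -> S C c]
SCc => CCSCc   [S -> C C S]
CCSCc => cCSCc   [C -> c]
cCSCc => ccddSCc   [C -> c d d]
ccddSCc => ccdddCc   [S -> d]
ccdddCc => ccdddcc   [C -> c]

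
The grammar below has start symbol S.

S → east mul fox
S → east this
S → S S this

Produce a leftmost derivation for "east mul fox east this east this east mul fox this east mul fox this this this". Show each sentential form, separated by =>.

S => S S this => east mul fox S this => east mul fox S S this this => east mul fox east this S this this => east mul fox east this S S this this this => east mul fox east this S S this S this this this => east mul fox east this east this S this S this this this => east mul fox east this east this east mul fox this S this this this => east mul fox east this east this east mul fox this east mul fox this this this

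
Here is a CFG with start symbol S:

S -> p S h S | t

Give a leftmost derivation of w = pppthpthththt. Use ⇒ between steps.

S ⇒ pShS   [S -> p S h S]
pShS ⇒ ppShShS   [S -> p S h S]
ppShShS ⇒ pppShShShS   [S -> p S h S]
pppShShShS ⇒ pppthShShS   [S -> t]
pppthShShS ⇒ pppthpShShShS   [S -> p S h S]
pppthpShShShS ⇒ pppthpthShShS   [S -> t]
pppthpthShShS ⇒ pppthpththShS   [S -> t]
pppthpththShS ⇒ pppthpthththS   [S -> t]
pppthpthththS ⇒ pppthpthththt   [S -> t]

S ⇒ pShS ⇒ ppShShS ⇒ pppShShShS ⇒ pppthShShS ⇒ pppthpShShShS ⇒ pppthpthShShS ⇒ pppthpththShS ⇒ pppthpthththS ⇒ pppthpthththt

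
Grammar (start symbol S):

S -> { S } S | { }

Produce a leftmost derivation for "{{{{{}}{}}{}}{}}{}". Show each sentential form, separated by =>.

S=>{S}S=>{{S}S}S=>{{{S}S}S}S=>{{{{S}S}S}S}S=>{{{{{}}S}S}S}S=>{{{{{}}{}}S}S}S=>{{{{{}}{}}{}}S}S=>{{{{{}}{}}{}}{}}S=>{{{{{}}{}}{}}{}}{}

S => {S}S   [S -> { S } S]
{S}S => {{S}S}S   [S -> { S } S]
{{S}S}S => {{{S}S}S}S   [S -> { S } S]
{{{S}S}S}S => {{{{S}S}S}S}S   [S -> { S } S]
{{{{S}S}S}S}S => {{{{{}}S}S}S}S   [S -> { }]
{{{{{}}S}S}S}S => {{{{{}}{}}S}S}S   [S -> { }]
{{{{{}}{}}S}S}S => {{{{{}}{}}{}}S}S   [S -> { }]
{{{{{}}{}}{}}S}S => {{{{{}}{}}{}}{}}S   [S -> { }]
{{{{{}}{}}{}}{}}S => {{{{{}}{}}{}}{}}{}   [S -> { }]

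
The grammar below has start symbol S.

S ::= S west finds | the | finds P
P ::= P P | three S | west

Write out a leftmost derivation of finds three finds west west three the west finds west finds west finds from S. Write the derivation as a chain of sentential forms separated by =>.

S => S west finds => S west finds west finds => S west finds west finds west finds => finds P west finds west finds west finds => finds P P west finds west finds west finds => finds three S P west finds west finds west finds => finds three finds P P west finds west finds west finds => finds three finds west P west finds west finds west finds => finds three finds west P P west finds west finds west finds => finds three finds west west P west finds west finds west finds => finds three finds west west three S west finds west finds west finds => finds three finds west west three the west finds west finds west finds

S => S west finds   [S ::= S west finds]
S west finds => S west finds west finds   [S ::= S west finds]
S west finds west finds => S west finds west finds west finds   [S ::= S west finds]
S west finds west finds west finds => finds P west finds west finds west finds   [S ::= finds P]
finds P west finds west finds west finds => finds P P west finds west finds west finds   [P ::= P P]
finds P P west finds west finds west finds => finds three S P west finds west finds west finds   [P ::= three S]
finds three S P west finds west finds west finds => finds three finds P P west finds west finds west finds   [S ::= finds P]
finds three finds P P west finds west finds west finds => finds three finds west P west finds west finds west finds   [P ::= west]
finds three finds west P west finds west finds west finds => finds three finds west P P west finds west finds west finds   [P ::= P P]
finds three finds west P P west finds west finds west finds => finds three finds west west P west finds west finds west finds   [P ::= west]
finds three finds west west P west finds west finds west finds => finds three finds west west three S west finds west finds west finds   [P ::= three S]
finds three finds west west three S west finds west finds west finds => finds three finds west west three the west finds west finds west finds   [S ::= the]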